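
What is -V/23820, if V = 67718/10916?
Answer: -33859/130009560 ≈ -0.00026043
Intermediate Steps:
V = 33859/5458 (V = 67718*(1/10916) = 33859/5458 ≈ 6.2036)
-V/23820 = -33859/(5458*23820) = -1*33859/130009560 = -33859/130009560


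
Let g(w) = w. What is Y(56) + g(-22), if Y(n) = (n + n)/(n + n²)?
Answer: -1252/57 ≈ -21.965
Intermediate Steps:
Y(n) = 2*n/(n + n²) (Y(n) = (2*n)/(n + n²) = 2*n/(n + n²))
Y(56) + g(-22) = 2/(1 + 56) - 22 = 2/57 - 22 = -1252/57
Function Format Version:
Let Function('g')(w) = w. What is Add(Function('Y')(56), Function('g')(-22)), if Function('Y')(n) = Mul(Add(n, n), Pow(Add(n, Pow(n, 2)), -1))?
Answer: Rational(-1252, 57) ≈ -21.965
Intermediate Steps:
Function('Y')(n) = Mul(2, n, Pow(Add(n, Pow(n, 2)), -1)) (Function('Y')(n) = Mul(Mul(2, n), Pow(Add(n, Pow(n, 2)), -1)) = Mul(2, n, Pow(Add(n, Pow(n, 2)), -1)))
Add(Function('Y')(56), Function('g')(-22)) = Add(Mul(2, Pow(Add(1, 56), -1)), -22) = Add(Mul(2, Pow(57, -1)), -22) = Add(Mul(2, Rational(1, 57)), -22) = Add(Rational(2, 57), -22) = Rational(-1252, 57)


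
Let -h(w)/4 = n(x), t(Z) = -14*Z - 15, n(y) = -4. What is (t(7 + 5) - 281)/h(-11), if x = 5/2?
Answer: -29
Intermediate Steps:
x = 5/2 (x = 5*(1/2) = 5/2 ≈ 2.5000)
t(Z) = -15 - 14*Z
h(w) = 16 (h(w) = -4*(-4) = 16)
(t(7 + 5) - 281)/h(-11) = ((-15 - 14*(7 + 5)) - 281)/16 = ((-15 - 14*12) - 281)*(1/16) = ((-15 - 168) - 281)*(1/16) = (-183 - 281)*(1/16) = -464*1/16 = -29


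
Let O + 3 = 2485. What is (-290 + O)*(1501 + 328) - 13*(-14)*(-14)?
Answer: 4006620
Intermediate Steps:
O = 2482 (O = -3 + 2485 = 2482)
(-290 + O)*(1501 + 328) - 13*(-14)*(-14) = (-290 + 2482)*(1501 + 328) - 13*(-14)*(-14) = 2192*1829 - (-182)*(-14) = 4009168 - 1*2548 = 4009168 - 2548 = 4006620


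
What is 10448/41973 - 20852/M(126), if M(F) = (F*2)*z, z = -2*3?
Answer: 74251531/5288598 ≈ 14.040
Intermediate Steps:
z = -6
M(F) = -12*F (M(F) = (F*2)*(-6) = (2*F)*(-6) = -12*F)
10448/41973 - 20852/M(126) = 10448/41973 - 20852/((-12*126)) = 10448*(1/41973) - 20852/(-1512) = 10448/41973 - 20852*(-1/1512) = 10448/41973 + 5213/378 = 74251531/5288598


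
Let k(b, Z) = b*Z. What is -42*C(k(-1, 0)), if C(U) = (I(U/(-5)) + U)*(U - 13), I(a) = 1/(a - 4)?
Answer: -273/2 ≈ -136.50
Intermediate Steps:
I(a) = 1/(-4 + a)
k(b, Z) = Z*b
C(U) = (-13 + U)*(U + 1/(-4 - U/5)) (C(U) = (1/(-4 + U/(-5)) + U)*(U - 13) = (1/(-4 + U*(-⅕)) + U)*(-13 + U) = (1/(-4 - U/5) + U)*(-13 + U) = (U + 1/(-4 - U/5))*(-13 + U) = (-13 + U)*(U + 1/(-4 - U/5)))
-42*C(k(-1, 0)) = -42*(65 - 0*(-1) + (0*(-1))*(-13 + 0*(-1))*(20 + 0*(-1)))/(20 + 0*(-1)) = -42*(65 - 5*0 + 0*(-13 + 0)*(20 + 0))/(20 + 0) = -42*(65 + 0 + 0*(-13)*20)/20 = -21*(65 + 0 + 0)/10 = -21*65/10 = -42*13/4 = -273/2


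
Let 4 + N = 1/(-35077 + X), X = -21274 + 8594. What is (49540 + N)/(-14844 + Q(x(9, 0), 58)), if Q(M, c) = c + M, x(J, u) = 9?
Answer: -2365690751/705705189 ≈ -3.3522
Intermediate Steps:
X = -12680
N = -191029/47757 (N = -4 + 1/(-35077 - 12680) = -4 + 1/(-47757) = -4 - 1/47757 = -191029/47757 ≈ -4.0000)
Q(M, c) = M + c
(49540 + N)/(-14844 + Q(x(9, 0), 58)) = (49540 - 191029/47757)/(-14844 + (9 + 58)) = 2365690751/(47757*(-14844 + 67)) = (2365690751/47757)/(-14777) = (2365690751/47757)*(-1/14777) = -2365690751/705705189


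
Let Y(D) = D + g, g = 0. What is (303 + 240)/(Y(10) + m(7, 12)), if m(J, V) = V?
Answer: 543/22 ≈ 24.682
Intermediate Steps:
Y(D) = D (Y(D) = D + 0 = D)
(303 + 240)/(Y(10) + m(7, 12)) = (303 + 240)/(10 + 12) = 543/22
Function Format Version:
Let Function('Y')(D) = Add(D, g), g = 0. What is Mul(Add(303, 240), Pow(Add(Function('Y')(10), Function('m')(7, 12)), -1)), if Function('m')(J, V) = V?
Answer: Rational(543, 22) ≈ 24.682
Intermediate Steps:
Function('Y')(D) = D (Function('Y')(D) = Add(D, 0) = D)
Mul(Add(303, 240), Pow(Add(Function('Y')(10), Function('m')(7, 12)), -1)) = Mul(Add(303, 240), Pow(Add(10, 12), -1)) = Mul(543, Pow(22, -1)) = Mul(543, Rational(1, 22)) = Rational(543, 22)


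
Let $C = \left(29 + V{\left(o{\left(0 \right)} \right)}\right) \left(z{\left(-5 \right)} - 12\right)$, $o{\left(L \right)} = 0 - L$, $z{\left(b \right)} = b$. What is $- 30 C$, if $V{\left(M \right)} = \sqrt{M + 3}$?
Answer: $14790 + 510 \sqrt{3} \approx 15673.0$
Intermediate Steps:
$o{\left(L \right)} = - L$
$V{\left(M \right)} = \sqrt{3 + M}$
$C = -493 - 17 \sqrt{3}$ ($C = \left(29 + \sqrt{3 - 0}\right) \left(-5 - 12\right) = \left(29 + \sqrt{3 + 0}\right) \left(-17\right) = \left(29 + \sqrt{3}\right) \left(-17\right) = -493 - 17 \sqrt{3} \approx -522.45$)
$- 30 C = - 30 \left(-493 - 17 \sqrt{3}\right) = 14790 + 510 \sqrt{3}$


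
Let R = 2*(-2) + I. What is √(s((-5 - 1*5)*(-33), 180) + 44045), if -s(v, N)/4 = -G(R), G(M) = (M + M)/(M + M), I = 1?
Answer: √44049 ≈ 209.88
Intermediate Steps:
R = -3 (R = 2*(-2) + 1 = -4 + 1 = -3)
G(M) = 1 (G(M) = (2*M)/((2*M)) = (2*M)*(1/(2*M)) = 1)
s(v, N) = 4 (s(v, N) = -(-4) = -4*(-1) = 4)
√(s((-5 - 1*5)*(-33), 180) + 44045) = √(4 + 44045) = √44049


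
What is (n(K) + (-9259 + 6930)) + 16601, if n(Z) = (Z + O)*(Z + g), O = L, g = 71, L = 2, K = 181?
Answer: 60388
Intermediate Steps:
O = 2
n(Z) = (2 + Z)*(71 + Z) (n(Z) = (Z + 2)*(Z + 71) = (2 + Z)*(71 + Z))
(n(K) + (-9259 + 6930)) + 16601 = ((142 + 181**2 + 73*181) + (-9259 + 6930)) + 16601 = ((142 + 32761 + 13213) - 2329) + 16601 = (46116 - 2329) + 16601 = 43787 + 16601 = 60388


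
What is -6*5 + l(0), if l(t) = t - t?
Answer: -30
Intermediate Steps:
l(t) = 0
-6*5 + l(0) = -6*5 + 0 = -30 + 0 = -30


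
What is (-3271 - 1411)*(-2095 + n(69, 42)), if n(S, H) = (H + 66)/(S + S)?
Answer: 225517894/23 ≈ 9.8051e+6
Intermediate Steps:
n(S, H) = (66 + H)/(2*S) (n(S, H) = (66 + H)/((2*S)) = (66 + H)*(1/(2*S)) = (66 + H)/(2*S))
(-3271 - 1411)*(-2095 + n(69, 42)) = (-3271 - 1411)*(-2095 + (½)*(66 + 42)/69) = -4682*(-2095 + (½)*(1/69)*108) = -4682*(-2095 + 18/23) = -4682*(-48167/23) = 225517894/23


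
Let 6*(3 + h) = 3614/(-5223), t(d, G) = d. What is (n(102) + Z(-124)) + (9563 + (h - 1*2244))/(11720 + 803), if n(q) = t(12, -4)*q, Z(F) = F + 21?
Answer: 220080488924/196222887 ≈ 1121.6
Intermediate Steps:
Z(F) = 21 + F
n(q) = 12*q
h = -48814/15669 (h = -3 + (3614/(-5223))/6 = -3 + (3614*(-1/5223))/6 = -3 + (1/6)*(-3614/5223) = -3 - 1807/15669 = -48814/15669 ≈ -3.1153)
(n(102) + Z(-124)) + (9563 + (h - 1*2244))/(11720 + 803) = (12*102 + (21 - 124)) + (9563 + (-48814/15669 - 1*2244))/(11720 + 803) = (1224 - 103) + (9563 + (-48814/15669 - 2244))/12523 = 1121 + (9563 - 35210050/15669)*(1/12523) = 1121 + (114632597/15669)*(1/12523) = 1121 + 114632597/196222887 = 220080488924/196222887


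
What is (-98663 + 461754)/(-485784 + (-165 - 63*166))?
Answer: -363091/496407 ≈ -0.73144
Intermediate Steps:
(-98663 + 461754)/(-485784 + (-165 - 63*166)) = 363091/(-485784 + (-165 - 10458)) = 363091/(-485784 - 10623) = 363091/(-496407) = 363091*(-1/496407) = -363091/496407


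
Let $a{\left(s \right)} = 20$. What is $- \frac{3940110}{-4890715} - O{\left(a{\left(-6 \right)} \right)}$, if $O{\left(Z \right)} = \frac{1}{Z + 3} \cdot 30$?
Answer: $- \frac{11219784}{22497289} \approx -0.49872$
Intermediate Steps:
$O{\left(Z \right)} = \frac{30}{3 + Z}$ ($O{\left(Z \right)} = \frac{1}{3 + Z} 30 = \frac{30}{3 + Z}$)
$- \frac{3940110}{-4890715} - O{\left(a{\left(-6 \right)} \right)} = - \frac{3940110}{-4890715} - \frac{30}{3 + 20} = \left(-3940110\right) \left(- \frac{1}{4890715}\right) - \frac{30}{23} = \frac{788022}{978143} - 30 \cdot \frac{1}{23} = \frac{788022}{978143} - \frac{30}{23} = - \frac{11219784}{22497289}$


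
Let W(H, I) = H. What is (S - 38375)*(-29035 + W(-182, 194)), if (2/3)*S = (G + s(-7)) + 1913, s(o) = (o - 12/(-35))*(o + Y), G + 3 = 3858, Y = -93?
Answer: 5874691407/7 ≈ 8.3924e+8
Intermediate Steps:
G = 3855 (G = -3 + 3858 = 3855)
s(o) = (-93 + o)*(12/35 + o) (s(o) = (o - 12/(-35))*(o - 93) = (o - 12*(-1/35))*(-93 + o) = (o + 12/35)*(-93 + o) = (12/35 + o)*(-93 + o) = (-93 + o)*(12/35 + o))
S = 67554/7 (S = 3*((3855 + (-1116/35 + (-7)² - 3243/35*(-7))) + 1913)/2 = 3*((3855 + (-1116/35 + 49 + 3243/5)) + 1913)/2 = 3*((3855 + 4660/7) + 1913)/2 = 3*(31645/7 + 1913)/2 = (3/2)*(45036/7) = 67554/7 ≈ 9650.6)
(S - 38375)*(-29035 + W(-182, 194)) = (67554/7 - 38375)*(-29035 - 182) = -201071/7*(-29217) = 5874691407/7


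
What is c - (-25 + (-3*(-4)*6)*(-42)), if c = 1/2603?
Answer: 7936548/2603 ≈ 3049.0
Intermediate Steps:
c = 1/2603 ≈ 0.00038417
c - (-25 + (-3*(-4)*6)*(-42)) = 1/2603 - (-25 + (-3*(-4)*6)*(-42)) = 1/2603 - (-25 + (12*6)*(-42)) = 1/2603 - (-25 + 72*(-42)) = 1/2603 - (-25 - 3024) = 1/2603 - 1*(-3049) = 1/2603 + 3049 = 7936548/2603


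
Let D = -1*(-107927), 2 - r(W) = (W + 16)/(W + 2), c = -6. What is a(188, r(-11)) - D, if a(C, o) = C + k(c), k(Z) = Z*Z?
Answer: -107703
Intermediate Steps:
k(Z) = Z²
r(W) = 2 - (16 + W)/(2 + W) (r(W) = 2 - (W + 16)/(W + 2) = 2 - (16 + W)/(2 + W))
a(C, o) = 36 + C (a(C, o) = C + (-6)² = C + 36 = 36 + C)
D = 107927
a(188, r(-11)) - D = (36 + 188) - 1*107927 = 224 - 107927 = -107703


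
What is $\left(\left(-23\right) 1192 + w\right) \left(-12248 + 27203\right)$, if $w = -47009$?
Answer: $-1113025875$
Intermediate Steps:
$\left(\left(-23\right) 1192 + w\right) \left(-12248 + 27203\right) = \left(\left(-23\right) 1192 - 47009\right) \left(-12248 + 27203\right) = \left(-27416 - 47009\right) 14955 = \left(-74425\right) 14955 = -1113025875$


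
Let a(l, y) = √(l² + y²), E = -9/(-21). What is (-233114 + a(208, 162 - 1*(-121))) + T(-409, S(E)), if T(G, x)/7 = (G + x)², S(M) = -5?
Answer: 966658 + √123353 ≈ 9.6701e+5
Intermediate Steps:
E = 3/7 (E = -9*(-1/21) = 3/7 ≈ 0.42857)
T(G, x) = 7*(G + x)²
(-233114 + a(208, 162 - 1*(-121))) + T(-409, S(E)) = (-233114 + √(208² + (162 - 1*(-121))²)) + 7*(-409 - 5)² = (-233114 + √(43264 + (162 + 121)²)) + 7*(-414)² = (-233114 + √(43264 + 283²)) + 7*171396 = (-233114 + √(43264 + 80089)) + 1199772 = (-233114 + √123353) + 1199772 = 966658 + √123353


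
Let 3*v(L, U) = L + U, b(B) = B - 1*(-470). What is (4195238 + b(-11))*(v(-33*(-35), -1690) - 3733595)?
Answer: -46997344720040/3 ≈ -1.5666e+13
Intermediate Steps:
b(B) = 470 + B (b(B) = B + 470 = 470 + B)
v(L, U) = L/3 + U/3 (v(L, U) = (L + U)/3 = L/3 + U/3)
(4195238 + b(-11))*(v(-33*(-35), -1690) - 3733595) = (4195238 + (470 - 11))*(((-33*(-35))/3 + (1/3)*(-1690)) - 3733595) = (4195238 + 459)*(((1/3)*1155 - 1690/3) - 3733595) = 4195697*((385 - 1690/3) - 3733595) = 4195697*(-535/3 - 3733595) = 4195697*(-11201320/3) = -46997344720040/3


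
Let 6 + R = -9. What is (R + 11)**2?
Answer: 16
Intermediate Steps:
R = -15 (R = -6 - 9 = -15)
(R + 11)**2 = (-15 + 11)**2 = (-4)**2 = 16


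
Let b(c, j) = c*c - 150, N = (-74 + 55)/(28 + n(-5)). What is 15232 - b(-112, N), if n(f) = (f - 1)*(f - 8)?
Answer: 2838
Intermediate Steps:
n(f) = (-1 + f)*(-8 + f)
N = -19/106 (N = (-74 + 55)/(28 + (8 + (-5)**2 - 9*(-5))) = -19/(28 + (8 + 25 + 45)) = -19/(28 + 78) = -19/106 ≈ -0.17925)
b(c, j) = -150 + c**2 (b(c, j) = c**2 - 150 = -150 + c**2)
15232 - b(-112, N) = 15232 - (-150 + (-112)**2) = 15232 - (-150 + 12544) = 15232 - 1*12394 = 15232 - 12394 = 2838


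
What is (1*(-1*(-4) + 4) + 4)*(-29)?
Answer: -348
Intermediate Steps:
(1*(-1*(-4) + 4) + 4)*(-29) = (1*(4 + 4) + 4)*(-29) = (1*8 + 4)*(-29) = (8 + 4)*(-29) = 12*(-29) = -348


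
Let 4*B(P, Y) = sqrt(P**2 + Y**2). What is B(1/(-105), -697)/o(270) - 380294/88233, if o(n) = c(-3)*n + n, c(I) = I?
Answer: -380294/88233 - sqrt(5356044226)/226800 ≈ -4.6328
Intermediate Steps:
B(P, Y) = sqrt(P**2 + Y**2)/4
o(n) = -2*n (o(n) = -3*n + n = -2*n)
B(1/(-105), -697)/o(270) - 380294/88233 = (sqrt((1/(-105))**2 + (-697)**2)/4)/((-2*270)) - 380294/88233 = (sqrt((-1/105)**2 + 485809)/4)/(-540) - 380294*1/88233 = (sqrt(1/11025 + 485809)/4)*(-1/540) - 380294/88233 = (sqrt(5356044226/11025)/4)*(-1/540) - 380294/88233 = ((sqrt(5356044226)/105)/4)*(-1/540) - 380294/88233 = (sqrt(5356044226)/420)*(-1/540) - 380294/88233 = -sqrt(5356044226)/226800 - 380294/88233 = -380294/88233 - sqrt(5356044226)/226800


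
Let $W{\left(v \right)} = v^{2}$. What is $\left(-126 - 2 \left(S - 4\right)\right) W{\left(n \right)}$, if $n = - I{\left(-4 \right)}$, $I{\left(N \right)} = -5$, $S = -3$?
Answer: $-2800$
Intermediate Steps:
$n = 5$ ($n = \left(-1\right) \left(-5\right) = 5$)
$\left(-126 - 2 \left(S - 4\right)\right) W{\left(n \right)} = \left(-126 - 2 \left(-3 - 4\right)\right) 5^{2} = \left(-126 - -14\right) 25 = \left(-126 + 14\right) 25 = \left(-112\right) 25 = -2800$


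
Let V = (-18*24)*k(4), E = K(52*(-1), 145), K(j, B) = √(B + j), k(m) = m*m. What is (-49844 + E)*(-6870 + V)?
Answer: 686950008 - 13782*√93 ≈ 6.8682e+8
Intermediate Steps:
k(m) = m²
E = √93 (E = √(145 + 52*(-1)) = √(145 - 52) = √93 ≈ 9.6436)
V = -6912 (V = -18*24*4² = -432*16 = -6912)
(-49844 + E)*(-6870 + V) = (-49844 + √93)*(-6870 - 6912) = (-49844 + √93)*(-13782) = 686950008 - 13782*√93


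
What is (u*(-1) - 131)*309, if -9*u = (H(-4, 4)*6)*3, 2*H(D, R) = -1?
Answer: -40788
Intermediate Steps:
H(D, R) = -1/2 (H(D, R) = (1/2)*(-1) = -1/2)
u = 1 (u = -(-1/2*6)*3/9 = -(-1)*3/3 = -1/9*(-9) = 1)
(u*(-1) - 131)*309 = (1*(-1) - 131)*309 = (-1 - 131)*309 = -132*309 = -40788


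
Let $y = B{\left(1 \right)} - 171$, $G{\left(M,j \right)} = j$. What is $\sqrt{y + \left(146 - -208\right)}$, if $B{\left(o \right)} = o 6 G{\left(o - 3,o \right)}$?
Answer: $3 \sqrt{21} \approx 13.748$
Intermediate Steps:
$B{\left(o \right)} = 6 o^{2}$ ($B{\left(o \right)} = o 6 o = 6 o o = 6 o^{2}$)
$y = -165$ ($y = 6 \cdot 1^{2} - 171 = 6 \cdot 1 - 171 = 6 - 171 = -165$)
$\sqrt{y + \left(146 - -208\right)} = \sqrt{-165 + \left(146 - -208\right)} = \sqrt{-165 + \left(146 + 208\right)} = \sqrt{-165 + 354} = \sqrt{189} = 3 \sqrt{21}$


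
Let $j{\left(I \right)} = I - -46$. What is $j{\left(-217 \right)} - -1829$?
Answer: $1658$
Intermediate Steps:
$j{\left(I \right)} = 46 + I$ ($j{\left(I \right)} = I + 46 = 46 + I$)
$j{\left(-217 \right)} - -1829 = \left(46 - 217\right) - -1829 = -171 + 1829 = 1658$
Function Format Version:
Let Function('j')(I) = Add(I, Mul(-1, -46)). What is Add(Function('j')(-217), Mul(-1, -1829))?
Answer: 1658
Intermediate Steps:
Function('j')(I) = Add(46, I) (Function('j')(I) = Add(I, 46) = Add(46, I))
Add(Function('j')(-217), Mul(-1, -1829)) = Add(Add(46, -217), Mul(-1, -1829)) = Add(-171, 1829) = 1658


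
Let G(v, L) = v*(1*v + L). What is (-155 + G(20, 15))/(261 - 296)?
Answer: -109/7 ≈ -15.571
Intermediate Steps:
G(v, L) = v*(L + v) (G(v, L) = v*(v + L) = v*(L + v))
(-155 + G(20, 15))/(261 - 296) = (-155 + 20*(15 + 20))/(261 - 296) = (-155 + 20*35)/(-35) = (-155 + 700)*(-1/35) = 545*(-1/35) = -109/7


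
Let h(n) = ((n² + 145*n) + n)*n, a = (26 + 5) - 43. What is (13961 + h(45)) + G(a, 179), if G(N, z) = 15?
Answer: 400751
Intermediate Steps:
a = -12 (a = 31 - 43 = -12)
h(n) = n*(n² + 146*n) (h(n) = (n² + 146*n)*n = n*(n² + 146*n))
(13961 + h(45)) + G(a, 179) = (13961 + 45²*(146 + 45)) + 15 = (13961 + 2025*191) + 15 = (13961 + 386775) + 15 = 400736 + 15 = 400751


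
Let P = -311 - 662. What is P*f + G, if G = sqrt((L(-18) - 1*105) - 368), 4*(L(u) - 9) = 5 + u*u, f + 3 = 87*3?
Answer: -251034 + I*sqrt(1527)/2 ≈ -2.5103e+5 + 19.538*I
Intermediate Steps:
f = 258 (f = -3 + 87*3 = -3 + 261 = 258)
L(u) = 41/4 + u**2/4 (L(u) = 9 + (5 + u*u)/4 = 9 + (5 + u**2)/4 = 9 + (5/4 + u**2/4) = 41/4 + u**2/4)
P = -973
G = I*sqrt(1527)/2 (G = sqrt(((41/4 + (1/4)*(-18)**2) - 1*105) - 368) = sqrt(((41/4 + (1/4)*324) - 105) - 368) = sqrt(((41/4 + 81) - 105) - 368) = sqrt((365/4 - 105) - 368) = sqrt(-55/4 - 368) = sqrt(-1527/4) = I*sqrt(1527)/2 ≈ 19.538*I)
P*f + G = -973*258 + I*sqrt(1527)/2 = -251034 + I*sqrt(1527)/2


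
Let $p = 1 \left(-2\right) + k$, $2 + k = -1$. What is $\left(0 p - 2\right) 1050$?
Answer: $-2100$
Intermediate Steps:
$k = -3$ ($k = -2 - 1 = -3$)
$p = -5$ ($p = 1 \left(-2\right) - 3 = -2 - 3 = -5$)
$\left(0 p - 2\right) 1050 = \left(0 \left(-5\right) - 2\right) 1050 = \left(0 - 2\right) 1050 = \left(-2\right) 1050 = -2100$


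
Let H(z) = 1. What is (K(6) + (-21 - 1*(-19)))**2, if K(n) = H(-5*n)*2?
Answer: 0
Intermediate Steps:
K(n) = 2 (K(n) = 1*2 = 2)
(K(6) + (-21 - 1*(-19)))**2 = (2 + (-21 - 1*(-19)))**2 = (2 + (-21 + 19))**2 = (2 - 2)**2 = 0**2 = 0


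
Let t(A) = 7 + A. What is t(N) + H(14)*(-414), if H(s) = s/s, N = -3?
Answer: -410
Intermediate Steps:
H(s) = 1
t(N) + H(14)*(-414) = (7 - 3) + 1*(-414) = 4 - 414 = -410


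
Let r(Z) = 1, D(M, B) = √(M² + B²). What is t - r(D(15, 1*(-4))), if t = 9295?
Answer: 9294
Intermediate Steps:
D(M, B) = √(B² + M²)
t - r(D(15, 1*(-4))) = 9295 - 1*1 = 9295 - 1 = 9294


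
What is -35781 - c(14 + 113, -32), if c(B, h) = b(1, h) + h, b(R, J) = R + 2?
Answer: -35752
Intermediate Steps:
b(R, J) = 2 + R
c(B, h) = 3 + h (c(B, h) = (2 + 1) + h = 3 + h)
-35781 - c(14 + 113, -32) = -35781 - (3 - 32) = -35781 - 1*(-29) = -35781 + 29 = -35752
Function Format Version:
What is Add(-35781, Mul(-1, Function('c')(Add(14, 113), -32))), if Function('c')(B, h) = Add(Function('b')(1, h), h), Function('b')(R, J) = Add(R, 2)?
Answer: -35752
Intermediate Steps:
Function('b')(R, J) = Add(2, R)
Function('c')(B, h) = Add(3, h) (Function('c')(B, h) = Add(Add(2, 1), h) = Add(3, h))
Add(-35781, Mul(-1, Function('c')(Add(14, 113), -32))) = Add(-35781, Mul(-1, Add(3, -32))) = Add(-35781, Mul(-1, -29)) = Add(-35781, 29) = -35752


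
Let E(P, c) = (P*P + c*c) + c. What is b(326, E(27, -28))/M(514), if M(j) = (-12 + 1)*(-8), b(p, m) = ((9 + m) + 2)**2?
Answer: 25432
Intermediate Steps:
E(P, c) = c + P**2 + c**2 (E(P, c) = (P**2 + c**2) + c = c + P**2 + c**2)
b(p, m) = (11 + m)**2
M(j) = 88 (M(j) = -11*(-8) = 88)
b(326, E(27, -28))/M(514) = (11 + (-28 + 27**2 + (-28)**2))**2/88 = (11 + (-28 + 729 + 784))**2*(1/88) = (11 + 1485)**2*(1/88) = 1496**2*(1/88) = 2238016*(1/88) = 25432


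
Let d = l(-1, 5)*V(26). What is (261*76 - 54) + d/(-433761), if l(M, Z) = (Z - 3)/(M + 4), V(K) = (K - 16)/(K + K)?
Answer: 334645743973/16916679 ≈ 19782.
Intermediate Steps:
V(K) = (-16 + K)/(2*K) (V(K) = (-16 + K)/((2*K)) = (-16 + K)*(1/(2*K)) = (-16 + K)/(2*K))
l(M, Z) = (-3 + Z)/(4 + M)
d = 5/39 (d = ((-3 + 5)/(4 - 1))*((½)*(-16 + 26)/26) = (2/3)*((½)*(1/26)*10) = ((⅓)*2)*(5/26) = (⅔)*(5/26) = 5/39 ≈ 0.12821)
(261*76 - 54) + d/(-433761) = (261*76 - 54) + (5/39)/(-433761) = (19836 - 54) + (5/39)*(-1/433761) = 19782 - 5/16916679 = 334645743973/16916679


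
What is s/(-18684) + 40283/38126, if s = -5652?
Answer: 26892659/19787394 ≈ 1.3591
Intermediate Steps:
s/(-18684) + 40283/38126 = -5652/(-18684) + 40283/38126 = -5652*(-1/18684) + 40283*(1/38126) = 157/519 + 40283/38126 = 26892659/19787394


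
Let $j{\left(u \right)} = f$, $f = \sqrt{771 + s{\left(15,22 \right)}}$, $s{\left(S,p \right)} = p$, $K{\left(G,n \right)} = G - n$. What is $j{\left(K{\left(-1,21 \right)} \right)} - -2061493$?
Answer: $2061493 + \sqrt{793} \approx 2.0615 \cdot 10^{6}$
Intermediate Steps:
$f = \sqrt{793}$ ($f = \sqrt{771 + 22} = \sqrt{793} \approx 28.16$)
$j{\left(u \right)} = \sqrt{793}$
$j{\left(K{\left(-1,21 \right)} \right)} - -2061493 = \sqrt{793} - -2061493 = \sqrt{793} + 2061493 = 2061493 + \sqrt{793}$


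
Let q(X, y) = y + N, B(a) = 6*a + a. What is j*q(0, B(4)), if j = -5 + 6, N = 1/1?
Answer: 29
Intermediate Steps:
N = 1
B(a) = 7*a
j = 1
q(X, y) = 1 + y (q(X, y) = y + 1 = 1 + y)
j*q(0, B(4)) = 1*(1 + 7*4) = 1*(1 + 28) = 1*29 = 29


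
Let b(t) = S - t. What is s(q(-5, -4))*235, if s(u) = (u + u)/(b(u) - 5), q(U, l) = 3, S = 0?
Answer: -705/4 ≈ -176.25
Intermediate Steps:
b(t) = -t (b(t) = 0 - t = -t)
s(u) = 2*u/(-5 - u) (s(u) = (u + u)/(-u - 5) = (2*u)/(-5 - u) = 2*u/(-5 - u))
s(q(-5, -4))*235 = (2*3/(-5 - 1*3))*235 = (2*3/(-5 - 3))*235 = (2*3/(-8))*235 = (2*3*(-⅛))*235 = -¾*235 = -705/4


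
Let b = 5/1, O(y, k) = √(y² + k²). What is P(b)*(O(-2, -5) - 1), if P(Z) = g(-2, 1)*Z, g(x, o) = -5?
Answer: 25 - 25*√29 ≈ -109.63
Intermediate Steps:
O(y, k) = √(k² + y²)
b = 5 (b = 5*1 = 5)
P(Z) = -5*Z
P(b)*(O(-2, -5) - 1) = (-5*5)*(√((-5)² + (-2)²) - 1) = -25*(√(25 + 4) - 1) = -25*(√29 - 1) = -25*(-1 + √29) = 25 - 25*√29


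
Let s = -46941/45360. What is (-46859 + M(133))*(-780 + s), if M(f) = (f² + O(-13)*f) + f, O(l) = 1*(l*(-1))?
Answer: 80621729269/3780 ≈ 2.1329e+7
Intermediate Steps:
s = -15647/15120 (s = -46941*1/45360 = -15647/15120 ≈ -1.0349)
O(l) = -l (O(l) = 1*(-l) = -l)
M(f) = f² + 14*f (M(f) = (f² + (-1*(-13))*f) + f = (f² + 13*f) + f = f² + 14*f)
(-46859 + M(133))*(-780 + s) = (-46859 + 133*(14 + 133))*(-780 - 15647/15120) = (-46859 + 133*147)*(-11809247/15120) = (-46859 + 19551)*(-11809247/15120) = -27308*(-11809247/15120) = 80621729269/3780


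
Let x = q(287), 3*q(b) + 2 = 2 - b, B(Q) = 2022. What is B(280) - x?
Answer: 6353/3 ≈ 2117.7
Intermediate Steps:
q(b) = -b/3 (q(b) = -⅔ + (2 - b)/3 = -⅔ + (⅔ - b/3) = -b/3)
x = -287/3 (x = -⅓*287 = -287/3 ≈ -95.667)
B(280) - x = 2022 - 1*(-287/3) = 2022 + 287/3 = 6353/3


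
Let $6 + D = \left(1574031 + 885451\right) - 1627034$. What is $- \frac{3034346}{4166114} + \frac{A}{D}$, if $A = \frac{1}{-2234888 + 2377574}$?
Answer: $- \frac{180206500305244619}{247420967754291084} \approx -0.72834$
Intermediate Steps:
$D = 832442$ ($D = -6 + \left(\left(1574031 + 885451\right) - 1627034\right) = -6 + \left(2459482 - 1627034\right) = -6 + 832448 = 832442$)
$A = \frac{1}{142686} \approx 7.0084 \cdot 10^{-6}$
$- \frac{3034346}{4166114} + \frac{A}{D} = - \frac{3034346}{4166114} + \frac{1}{142686 \cdot 832442} = \left(-3034346\right) \frac{1}{4166114} + \frac{1}{142686} \cdot \frac{1}{832442} = - \frac{1517173}{2083057} + \frac{1}{118777819212} = - \frac{180206500305244619}{247420967754291084}$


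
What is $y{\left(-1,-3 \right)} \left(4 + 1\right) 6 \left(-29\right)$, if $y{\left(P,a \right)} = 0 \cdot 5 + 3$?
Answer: $-2610$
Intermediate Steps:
$y{\left(P,a \right)} = 3$ ($y{\left(P,a \right)} = 0 + 3 = 3$)
$y{\left(-1,-3 \right)} \left(4 + 1\right) 6 \left(-29\right) = 3 \left(4 + 1\right) 6 \left(-29\right) = 3 \cdot 5 \cdot 6 \left(-29\right) = 3 \cdot 30 \left(-29\right) = 90 \left(-29\right) = -2610$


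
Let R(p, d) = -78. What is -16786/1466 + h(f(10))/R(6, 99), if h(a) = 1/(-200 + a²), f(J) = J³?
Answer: -654523069933/57162565200 ≈ -11.450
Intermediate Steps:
-16786/1466 + h(f(10))/R(6, 99) = -16786/1466 + 1/(-200 + (10³)²*(-78)) = -16786*1/1466 - 1/78/(-200 + 1000²) = -8393/733 - 1/78/(-200 + 1000000) = -8393/733 - 1/78/999800 = -8393/733 + (1/999800)*(-1/78) = -8393/733 - 1/77984400 = -654523069933/57162565200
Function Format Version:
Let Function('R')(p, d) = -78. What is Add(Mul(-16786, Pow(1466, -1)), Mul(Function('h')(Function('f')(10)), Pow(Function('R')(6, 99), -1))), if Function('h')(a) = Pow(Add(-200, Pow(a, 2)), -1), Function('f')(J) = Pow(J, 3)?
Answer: Rational(-654523069933, 57162565200) ≈ -11.450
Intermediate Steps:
Add(Mul(-16786, Pow(1466, -1)), Mul(Function('h')(Function('f')(10)), Pow(Function('R')(6, 99), -1))) = Add(Mul(-16786, Pow(1466, -1)), Mul(Pow(Add(-200, Pow(Pow(10, 3), 2)), -1), Pow(-78, -1))) = Add(Mul(-16786, Rational(1, 1466)), Mul(Pow(Add(-200, Pow(1000, 2)), -1), Rational(-1, 78))) = Add(Rational(-8393, 733), Mul(Pow(Add(-200, 1000000), -1), Rational(-1, 78))) = Add(Rational(-8393, 733), Mul(Pow(999800, -1), Rational(-1, 78))) = Add(Rational(-8393, 733), Mul(Rational(1, 999800), Rational(-1, 78))) = Add(Rational(-8393, 733), Rational(-1, 77984400)) = Rational(-654523069933, 57162565200)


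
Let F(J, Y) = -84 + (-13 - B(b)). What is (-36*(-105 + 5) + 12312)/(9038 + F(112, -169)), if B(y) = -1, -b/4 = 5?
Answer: 468/263 ≈ 1.7795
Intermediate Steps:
b = -20 (b = -4*5 = -20)
F(J, Y) = -96 (F(J, Y) = -84 + (-13 - 1*(-1)) = -84 + (-13 + 1) = -84 - 12 = -96)
(-36*(-105 + 5) + 12312)/(9038 + F(112, -169)) = (-36*(-105 + 5) + 12312)/(9038 - 96) = (-36*(-100) + 12312)/8942 = (3600 + 12312)*(1/8942) = 15912*(1/8942) = 468/263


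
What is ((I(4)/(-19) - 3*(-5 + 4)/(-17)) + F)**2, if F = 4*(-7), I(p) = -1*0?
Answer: 229441/289 ≈ 793.91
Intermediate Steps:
I(p) = 0
F = -28
((I(4)/(-19) - 3*(-5 + 4)/(-17)) + F)**2 = ((0/(-19) - 3*(-5 + 4)/(-17)) - 28)**2 = ((0*(-1/19) - 3*(-1)*(-1/17)) - 28)**2 = ((0 + 3*(-1/17)) - 28)**2 = ((0 - 3/17) - 28)**2 = (-3/17 - 28)**2 = (-479/17)**2 = 229441/289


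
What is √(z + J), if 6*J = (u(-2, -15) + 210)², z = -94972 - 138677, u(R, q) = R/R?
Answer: I*√8144238/6 ≈ 475.64*I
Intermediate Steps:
u(R, q) = 1
z = -233649
J = 44521/6 (J = (1 + 210)²/6 = (⅙)*211² = (⅙)*44521 = 44521/6 ≈ 7420.2)
√(z + J) = √(-233649 + 44521/6) = √(-1357373/6) = I*√8144238/6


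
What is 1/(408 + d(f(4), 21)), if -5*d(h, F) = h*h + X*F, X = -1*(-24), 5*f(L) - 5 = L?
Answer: 125/38319 ≈ 0.0032621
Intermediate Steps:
f(L) = 1 + L/5
X = 24
d(h, F) = -24*F/5 - h**2/5 (d(h, F) = -(h*h + 24*F)/5 = -(h**2 + 24*F)/5 = -24*F/5 - h**2/5)
1/(408 + d(f(4), 21)) = 1/(408 + (-24/5*21 - (1 + (1/5)*4)**2/5)) = 1/(408 + (-504/5 - (1 + 4/5)**2/5)) = 1/(408 + (-504/5 - (9/5)**2/5)) = 1/(408 + (-504/5 - 1/5*81/25)) = 1/(408 + (-504/5 - 81/125)) = 1/(408 - 12681/125) = 1/(38319/125) = 125/38319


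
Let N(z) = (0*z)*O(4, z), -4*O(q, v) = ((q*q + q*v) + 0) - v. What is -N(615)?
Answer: 0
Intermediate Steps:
O(q, v) = -q²/4 + v/4 - q*v/4 (O(q, v) = -(((q*q + q*v) + 0) - v)/4 = -(((q² + q*v) + 0) - v)/4 = -((q² + q*v) - v)/4 = -(q² - v + q*v)/4 = -q²/4 + v/4 - q*v/4)
N(z) = 0 (N(z) = (0*z)*(-¼*4² + z/4 - ¼*4*z) = 0*(-¼*16 + z/4 - z) = 0*(-4 + z/4 - z) = 0*(-4 - 3*z/4) = 0)
-N(615) = -1*0 = 0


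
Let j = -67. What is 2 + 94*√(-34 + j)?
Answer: 2 + 94*I*√101 ≈ 2.0 + 944.69*I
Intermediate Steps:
2 + 94*√(-34 + j) = 2 + 94*√(-34 - 67) = 2 + 94*√(-101) = 2 + 94*(I*√101) = 2 + 94*I*√101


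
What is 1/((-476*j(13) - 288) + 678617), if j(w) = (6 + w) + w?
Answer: 1/663097 ≈ 1.5081e-6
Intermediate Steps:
j(w) = 6 + 2*w
1/((-476*j(13) - 288) + 678617) = 1/((-476*(6 + 2*13) - 288) + 678617) = 1/((-476*(6 + 26) - 288) + 678617) = 1/((-476*32 - 288) + 678617) = 1/((-15232 - 288) + 678617) = 1/(-15520 + 678617) = 1/663097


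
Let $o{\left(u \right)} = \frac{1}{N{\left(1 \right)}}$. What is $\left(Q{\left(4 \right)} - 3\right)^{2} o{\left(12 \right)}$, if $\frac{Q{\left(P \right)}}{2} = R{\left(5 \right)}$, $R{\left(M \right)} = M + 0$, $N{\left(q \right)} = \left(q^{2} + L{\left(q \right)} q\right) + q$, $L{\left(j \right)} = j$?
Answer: $\frac{49}{3} \approx 16.333$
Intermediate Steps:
$N{\left(q \right)} = q + 2 q^{2}$ ($N{\left(q \right)} = \left(q^{2} + q q\right) + q = \left(q^{2} + q^{2}\right) + q = 2 q^{2} + q = q + 2 q^{2}$)
$R{\left(M \right)} = M$
$o{\left(u \right)} = \frac{1}{3}$ ($o{\left(u \right)} = \frac{1}{1 \left(1 + 2 \cdot 1\right)} = \frac{1}{1 \left(1 + 2\right)} = \frac{1}{1 \cdot 3} = \frac{1}{3}$)
$Q{\left(P \right)} = 10$ ($Q{\left(P \right)} = 2 \cdot 5 = 10$)
$\left(Q{\left(4 \right)} - 3\right)^{2} o{\left(12 \right)} = \left(10 - 3\right)^{2} \cdot \frac{1}{3} = 7^{2} \cdot \frac{1}{3} = 49 \cdot \frac{1}{3} = \frac{49}{3}$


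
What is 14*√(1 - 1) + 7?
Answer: 7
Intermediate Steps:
14*√(1 - 1) + 7 = 14*√0 + 7 = 14*0 + 7 = 0 + 7 = 7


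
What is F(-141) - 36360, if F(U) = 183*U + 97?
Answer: -62066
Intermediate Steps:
F(U) = 97 + 183*U
F(-141) - 36360 = (97 + 183*(-141)) - 36360 = (97 - 25803) - 36360 = -25706 - 36360 = -62066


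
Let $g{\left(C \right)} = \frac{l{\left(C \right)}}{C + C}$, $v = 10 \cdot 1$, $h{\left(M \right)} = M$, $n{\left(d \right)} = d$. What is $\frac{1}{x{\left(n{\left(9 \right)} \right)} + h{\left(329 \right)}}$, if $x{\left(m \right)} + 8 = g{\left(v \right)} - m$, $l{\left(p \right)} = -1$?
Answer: $\frac{20}{6239} \approx 0.0032056$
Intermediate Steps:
$v = 10$
$g{\left(C \right)} = - \frac{1}{2 C}$ ($g{\left(C \right)} = \frac{1}{C + C} \left(-1\right) = \frac{1}{2 C} \left(-1\right) = - \frac{1}{2 C}$)
$x{\left(m \right)} = - \frac{161}{20} - m$ ($x{\left(m \right)} = -8 - \left(\frac{1}{20} + m\right) = - \frac{161}{20} - m$)
$\frac{1}{x{\left(n{\left(9 \right)} \right)} + h{\left(329 \right)}} = \frac{1}{\left(- \frac{161}{20} - 9\right) + 329} = \frac{1}{- \frac{341}{20} + 329} = \frac{1}{\frac{6239}{20}} = \frac{20}{6239}$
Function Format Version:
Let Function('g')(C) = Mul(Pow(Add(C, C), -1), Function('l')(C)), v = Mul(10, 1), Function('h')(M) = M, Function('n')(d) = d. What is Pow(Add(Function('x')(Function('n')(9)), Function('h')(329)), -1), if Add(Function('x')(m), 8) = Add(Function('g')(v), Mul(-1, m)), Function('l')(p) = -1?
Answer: Rational(20, 6239) ≈ 0.0032056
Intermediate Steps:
v = 10
Function('g')(C) = Mul(Rational(-1, 2), Pow(C, -1)) (Function('g')(C) = Mul(Pow(Add(C, C), -1), -1) = Mul(Pow(Mul(2, C), -1), -1) = Mul(Mul(Rational(1, 2), Pow(C, -1)), -1) = Mul(Rational(-1, 2), Pow(C, -1)))
Function('x')(m) = Add(Rational(-161, 20), Mul(-1, m)) (Function('x')(m) = Add(-8, Add(Mul(Rational(-1, 2), Pow(10, -1)), Mul(-1, m))) = Add(-8, Add(Mul(Rational(-1, 2), Rational(1, 10)), Mul(-1, m))) = Add(-8, Add(Rational(-1, 20), Mul(-1, m))) = Add(Rational(-161, 20), Mul(-1, m)))
Pow(Add(Function('x')(Function('n')(9)), Function('h')(329)), -1) = Pow(Add(Add(Rational(-161, 20), Mul(-1, 9)), 329), -1) = Pow(Add(Add(Rational(-161, 20), -9), 329), -1) = Pow(Add(Rational(-341, 20), 329), -1) = Pow(Rational(6239, 20), -1) = Rational(20, 6239)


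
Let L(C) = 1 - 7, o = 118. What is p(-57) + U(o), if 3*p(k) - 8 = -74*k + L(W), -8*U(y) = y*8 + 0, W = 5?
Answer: 3866/3 ≈ 1288.7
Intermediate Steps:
L(C) = -6
U(y) = -y (U(y) = -(y*8 + 0)/8 = -(8*y + 0)/8 = -y)
p(k) = 2/3 - 74*k/3 (p(k) = 8/3 + (-74*k - 6)/3 = 8/3 + (-6 - 74*k)/3 = 8/3 + (-2 - 74*k/3) = 2/3 - 74*k/3)
p(-57) + U(o) = (2/3 - 74/3*(-57)) - 1*118 = (2/3 + 1406) - 118 = 4220/3 - 118 = 3866/3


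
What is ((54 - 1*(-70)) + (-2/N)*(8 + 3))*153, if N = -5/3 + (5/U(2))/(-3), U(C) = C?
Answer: 101592/5 ≈ 20318.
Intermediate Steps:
N = -5/2 (N = -5/3 + (5/2)/(-3) = -5*1/3 + (5*(1/2))*(-1/3) = -5/3 + (5/2)*(-1/3) = -5/3 - 5/6 = -5/2 ≈ -2.5000)
((54 - 1*(-70)) + (-2/N)*(8 + 3))*153 = ((54 - 1*(-70)) + (-2/(-5/2))*(8 + 3))*153 = ((54 + 70) - 2*(-2/5)*11)*153 = (124 + (4/5)*11)*153 = (124 + 44/5)*153 = (664/5)*153 = 101592/5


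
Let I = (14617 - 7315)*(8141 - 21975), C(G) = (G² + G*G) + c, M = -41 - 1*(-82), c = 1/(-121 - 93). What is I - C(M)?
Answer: -21618115219/214 ≈ -1.0102e+8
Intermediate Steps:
c = -1/214 (c = 1/(-214) = -1/214 ≈ -0.0046729)
M = 41 (M = -41 + 82 = 41)
C(G) = -1/214 + 2*G² (C(G) = (G² + G*G) - 1/214 = (G² + G²) - 1/214 = 2*G² - 1/214 = -1/214 + 2*G²)
I = -101015868 (I = 7302*(-13834) = -101015868)
I - C(M) = -101015868 - (-1/214 + 2*41²) = -101015868 - (-1/214 + 2*1681) = -101015868 - (-1/214 + 3362) = -101015868 - 1*719467/214 = -101015868 - 719467/214 = -21618115219/214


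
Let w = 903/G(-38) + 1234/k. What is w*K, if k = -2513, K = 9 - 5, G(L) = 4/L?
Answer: -86236018/2513 ≈ -34316.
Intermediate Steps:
K = 4
w = -43118009/5026 (w = 903/((4/(-38))) + 1234/(-2513) = 903/((4*(-1/38))) + 1234*(-1/2513) = 903/(-2/19) - 1234/2513 = 903*(-19/2) - 1234/2513 = -17157/2 - 1234/2513 = -43118009/5026 ≈ -8579.0)
w*K = -43118009/5026*4 = -86236018/2513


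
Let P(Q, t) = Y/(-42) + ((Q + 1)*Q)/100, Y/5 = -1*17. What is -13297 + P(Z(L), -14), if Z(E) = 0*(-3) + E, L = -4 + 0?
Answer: -13959599/1050 ≈ -13295.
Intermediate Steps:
L = -4
Y = -85 (Y = 5*(-1*17) = 5*(-17) = -85)
Z(E) = E (Z(E) = 0 + E = E)
P(Q, t) = 85/42 + Q*(1 + Q)/100 (P(Q, t) = -85/(-42) + ((Q + 1)*Q)/100 = -85*(-1/42) + ((1 + Q)*Q)*(1/100) = 85/42 + (Q*(1 + Q))*(1/100) = 85/42 + Q*(1 + Q)/100)
-13297 + P(Z(L), -14) = -13297 + (85/42 + (1/100)*(-4) + (1/100)*(-4)**2) = -13297 + (85/42 - 1/25 + (1/100)*16) = -13297 + (85/42 - 1/25 + 4/25) = -13297 + 2251/1050 = -13959599/1050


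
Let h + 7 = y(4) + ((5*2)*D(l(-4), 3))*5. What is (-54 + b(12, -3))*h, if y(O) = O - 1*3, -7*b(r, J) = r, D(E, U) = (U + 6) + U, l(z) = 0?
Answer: -231660/7 ≈ -33094.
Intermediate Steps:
D(E, U) = 6 + 2*U (D(E, U) = (6 + U) + U = 6 + 2*U)
b(r, J) = -r/7
y(O) = -3 + O (y(O) = O - 3 = -3 + O)
h = 594 (h = -7 + ((-3 + 4) + ((5*2)*(6 + 2*3))*5) = -7 + (1 + (10*(6 + 6))*5) = -7 + (1 + (10*12)*5) = -7 + (1 + 120*5) = -7 + (1 + 600) = -7 + 601 = 594)
(-54 + b(12, -3))*h = (-54 - ⅐*12)*594 = (-54 - 12/7)*594 = -390/7*594 = -231660/7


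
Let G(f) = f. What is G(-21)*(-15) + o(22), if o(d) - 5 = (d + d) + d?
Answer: 386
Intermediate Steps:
o(d) = 5 + 3*d (o(d) = 5 + ((d + d) + d) = 5 + (2*d + d) = 5 + 3*d)
G(-21)*(-15) + o(22) = -21*(-15) + (5 + 3*22) = 315 + (5 + 66) = 315 + 71 = 386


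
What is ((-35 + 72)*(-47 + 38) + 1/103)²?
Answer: 1176352804/10609 ≈ 1.1088e+5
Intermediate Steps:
((-35 + 72)*(-47 + 38) + 1/103)² = (37*(-9) + 1/103)² = (-333 + 1/103)² = (-34298/103)² = 1176352804/10609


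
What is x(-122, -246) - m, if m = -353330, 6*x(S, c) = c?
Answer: 353289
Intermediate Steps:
x(S, c) = c/6
x(-122, -246) - m = (⅙)*(-246) - 1*(-353330) = -41 + 353330 = 353289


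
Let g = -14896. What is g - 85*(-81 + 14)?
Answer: -9201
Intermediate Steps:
g - 85*(-81 + 14) = -14896 - 85*(-81 + 14) = -14896 - 85*(-67) = -14896 - 1*(-5695) = -14896 + 5695 = -9201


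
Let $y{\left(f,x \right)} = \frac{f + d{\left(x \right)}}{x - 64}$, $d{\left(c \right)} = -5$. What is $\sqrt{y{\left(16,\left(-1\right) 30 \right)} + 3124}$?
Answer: $\frac{\sqrt{27602630}}{94} \approx 55.892$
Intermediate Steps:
$y{\left(f,x \right)} = \frac{-5 + f}{-64 + x}$ ($y{\left(f,x \right)} = \frac{f - 5}{x - 64} = \frac{-5 + f}{-64 + x}$)
$\sqrt{y{\left(16,\left(-1\right) 30 \right)} + 3124} = \sqrt{\frac{-5 + 16}{-64 - 30} + 3124} = \sqrt{\frac{1}{-64 - 30} \cdot 11 + 3124} = \sqrt{\frac{1}{-94} \cdot 11 + 3124} = \sqrt{\left(- \frac{1}{94}\right) 11 + 3124} = \sqrt{- \frac{11}{94} + 3124} = \sqrt{\frac{293645}{94}} = \frac{\sqrt{27602630}}{94}$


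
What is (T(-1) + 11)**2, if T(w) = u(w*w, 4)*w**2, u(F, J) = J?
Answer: 225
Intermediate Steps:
T(w) = 4*w**2
(T(-1) + 11)**2 = (4*(-1)**2 + 11)**2 = (4*1 + 11)**2 = (4 + 11)**2 = 15**2 = 225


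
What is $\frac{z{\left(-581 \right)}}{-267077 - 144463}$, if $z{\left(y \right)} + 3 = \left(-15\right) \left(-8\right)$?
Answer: $- \frac{39}{137180} \approx -0.0002843$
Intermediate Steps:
$z{\left(y \right)} = 117$ ($z{\left(y \right)} = -3 - -120 = -3 + 120 = 117$)
$\frac{z{\left(-581 \right)}}{-267077 - 144463} = \frac{117}{-267077 - 144463} = \frac{117}{-411540} = 117 \left(- \frac{1}{411540}\right) = - \frac{39}{137180}$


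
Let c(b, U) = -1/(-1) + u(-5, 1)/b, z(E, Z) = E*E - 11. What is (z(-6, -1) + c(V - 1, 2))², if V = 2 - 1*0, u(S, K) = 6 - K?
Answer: 961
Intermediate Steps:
V = 2 (V = 2 + 0 = 2)
z(E, Z) = -11 + E² (z(E, Z) = E² - 11 = -11 + E²)
c(b, U) = 1 + 5/b (c(b, U) = -1/(-1) + (6 - 1*1)/b = -1*(-1) + (6 - 1)/b = 1 + 5/b)
(z(-6, -1) + c(V - 1, 2))² = ((-11 + (-6)²) + (5 + (2 - 1))/(2 - 1))² = ((-11 + 36) + (5 + 1)/1)² = (25 + 1*6)² = (25 + 6)² = 31² = 961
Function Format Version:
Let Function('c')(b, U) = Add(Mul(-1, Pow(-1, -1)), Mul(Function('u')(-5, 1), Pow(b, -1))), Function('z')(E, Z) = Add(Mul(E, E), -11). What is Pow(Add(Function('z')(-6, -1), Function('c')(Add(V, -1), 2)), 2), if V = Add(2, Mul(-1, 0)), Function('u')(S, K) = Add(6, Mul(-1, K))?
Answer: 961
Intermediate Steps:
V = 2 (V = Add(2, 0) = 2)
Function('z')(E, Z) = Add(-11, Pow(E, 2)) (Function('z')(E, Z) = Add(Pow(E, 2), -11) = Add(-11, Pow(E, 2)))
Function('c')(b, U) = Add(1, Mul(5, Pow(b, -1))) (Function('c')(b, U) = Add(Mul(-1, Pow(-1, -1)), Mul(Add(6, Mul(-1, 1)), Pow(b, -1))) = Add(Mul(-1, -1), Mul(Add(6, -1), Pow(b, -1))) = Add(1, Mul(5, Pow(b, -1))))
Pow(Add(Function('z')(-6, -1), Function('c')(Add(V, -1), 2)), 2) = Pow(Add(Add(-11, Pow(-6, 2)), Mul(Pow(Add(2, -1), -1), Add(5, Add(2, -1)))), 2) = Pow(Add(Add(-11, 36), Mul(Pow(1, -1), Add(5, 1))), 2) = Pow(Add(25, Mul(1, 6)), 2) = Pow(Add(25, 6), 2) = Pow(31, 2) = 961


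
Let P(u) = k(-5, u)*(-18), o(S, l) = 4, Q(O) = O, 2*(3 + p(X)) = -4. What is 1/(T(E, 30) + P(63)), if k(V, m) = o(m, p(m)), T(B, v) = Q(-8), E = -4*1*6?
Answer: -1/80 ≈ -0.012500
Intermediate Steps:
E = -24 (E = -4*6 = -24)
p(X) = -5 (p(X) = -3 + (1/2)*(-4) = -3 - 2 = -5)
T(B, v) = -8
k(V, m) = 4
P(u) = -72 (P(u) = 4*(-18) = -72)
1/(T(E, 30) + P(63)) = 1/(-8 - 72) = 1/(-80) = -1/80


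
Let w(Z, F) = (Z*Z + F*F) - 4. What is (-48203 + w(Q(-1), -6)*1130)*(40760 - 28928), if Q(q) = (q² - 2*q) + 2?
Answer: 191761224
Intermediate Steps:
Q(q) = 2 + q² - 2*q
w(Z, F) = -4 + F² + Z² (w(Z, F) = (Z² + F²) - 4 = (F² + Z²) - 4 = -4 + F² + Z²)
(-48203 + w(Q(-1), -6)*1130)*(40760 - 28928) = (-48203 + (-4 + (-6)² + (2 + (-1)² - 2*(-1))²)*1130)*(40760 - 28928) = (-48203 + (-4 + 36 + (2 + 1 + 2)²)*1130)*11832 = (-48203 + (-4 + 36 + 5²)*1130)*11832 = (-48203 + (-4 + 36 + 25)*1130)*11832 = (-48203 + 57*1130)*11832 = (-48203 + 64410)*11832 = 16207*11832 = 191761224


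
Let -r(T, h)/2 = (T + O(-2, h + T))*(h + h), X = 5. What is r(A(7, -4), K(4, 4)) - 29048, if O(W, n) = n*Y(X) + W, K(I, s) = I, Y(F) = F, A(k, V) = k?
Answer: -30008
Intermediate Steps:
O(W, n) = W + 5*n (O(W, n) = n*5 + W = 5*n + W = W + 5*n)
r(T, h) = -4*h*(-2 + 5*h + 6*T) (r(T, h) = -2*(T + (-2 + 5*(h + T)))*(h + h) = -2*(T + (-2 + 5*(T + h)))*2*h = -2*(T + (-2 + (5*T + 5*h)))*2*h = -2*(T + (-2 + 5*T + 5*h))*2*h = -2*(-2 + 5*h + 6*T)*2*h = -4*h*(-2 + 5*h + 6*T))
r(A(7, -4), K(4, 4)) - 29048 = 4*4*(2 - 6*7 - 5*4) - 29048 = 4*4*(2 - 42 - 20) - 29048 = 4*4*(-60) - 29048 = -960 - 29048 = -30008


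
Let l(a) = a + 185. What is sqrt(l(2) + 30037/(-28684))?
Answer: sqrt(38249188941)/14342 ≈ 13.636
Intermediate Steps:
l(a) = 185 + a
sqrt(l(2) + 30037/(-28684)) = sqrt((185 + 2) + 30037/(-28684)) = sqrt(187 + 30037*(-1/28684)) = sqrt(187 - 30037/28684) = sqrt(5333871/28684) = sqrt(38249188941)/14342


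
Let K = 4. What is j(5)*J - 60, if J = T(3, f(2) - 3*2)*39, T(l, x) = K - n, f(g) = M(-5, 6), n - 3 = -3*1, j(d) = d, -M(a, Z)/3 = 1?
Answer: 720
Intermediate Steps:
M(a, Z) = -3 (M(a, Z) = -3*1 = -3)
n = 0 (n = 3 - 3*1 = 3 - 3 = 0)
f(g) = -3
T(l, x) = 4 (T(l, x) = 4 - 1*0 = 4 + 0 = 4)
J = 156 (J = 4*39 = 156)
j(5)*J - 60 = 5*156 - 60 = 780 - 60 = 720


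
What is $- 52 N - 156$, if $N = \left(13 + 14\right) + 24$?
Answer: $-2808$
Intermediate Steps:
$N = 51$ ($N = 27 + 24 = 51$)
$- 52 N - 156 = \left(-52\right) 51 - 156 = -2652 - 156 = -2808$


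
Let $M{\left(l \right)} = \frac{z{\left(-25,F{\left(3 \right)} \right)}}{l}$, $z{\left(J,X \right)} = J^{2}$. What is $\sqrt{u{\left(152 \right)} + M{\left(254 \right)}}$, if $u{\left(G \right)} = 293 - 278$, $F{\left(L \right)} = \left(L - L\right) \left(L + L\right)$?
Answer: $\frac{\sqrt{1126490}}{254} \approx 4.1786$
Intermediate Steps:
$F{\left(L \right)} = 0$ ($F{\left(L \right)} = 0 \cdot 2 L = 0$)
$u{\left(G \right)} = 15$
$M{\left(l \right)} = \frac{625}{l}$ ($M{\left(l \right)} = \frac{\left(-25\right)^{2}}{l} = \frac{625}{l}$)
$\sqrt{u{\left(152 \right)} + M{\left(254 \right)}} = \sqrt{15 + \frac{625}{254}} = \sqrt{\frac{4435}{254}} = \frac{\sqrt{1126490}}{254}$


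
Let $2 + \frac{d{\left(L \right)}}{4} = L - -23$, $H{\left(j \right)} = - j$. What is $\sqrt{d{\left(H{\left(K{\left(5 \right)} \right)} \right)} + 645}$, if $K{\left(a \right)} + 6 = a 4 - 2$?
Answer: $\sqrt{681} \approx 26.096$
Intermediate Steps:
$K{\left(a \right)} = -8 + 4 a$ ($K{\left(a \right)} = -6 + \left(a 4 - 2\right) = -6 + \left(4 a - 2\right) = -6 + \left(-2 + 4 a\right) = -8 + 4 a$)
$d{\left(L \right)} = 84 + 4 L$ ($d{\left(L \right)} = -8 + 4 \left(L - -23\right) = -8 + 4 \left(L + 23\right) = -8 + 4 \left(23 + L\right) = -8 + \left(92 + 4 L\right) = 84 + 4 L$)
$\sqrt{d{\left(H{\left(K{\left(5 \right)} \right)} \right)} + 645} = \sqrt{\left(84 + 4 \left(- (-8 + 4 \cdot 5)\right)\right) + 645} = \sqrt{\left(84 + 4 \left(- (-8 + 20)\right)\right) + 645} = \sqrt{\left(84 + 4 \left(\left(-1\right) 12\right)\right) + 645} = \sqrt{\left(84 + 4 \left(-12\right)\right) + 645} = \sqrt{\left(84 - 48\right) + 645} = \sqrt{36 + 645} = \sqrt{681}$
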